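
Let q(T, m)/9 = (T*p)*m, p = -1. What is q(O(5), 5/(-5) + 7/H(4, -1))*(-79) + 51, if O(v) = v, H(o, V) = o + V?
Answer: 4791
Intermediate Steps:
H(o, V) = V + o
q(T, m) = -9*T*m (q(T, m) = 9*((T*(-1))*m) = 9*((-T)*m) = 9*(-T*m) = -9*T*m)
q(O(5), 5/(-5) + 7/H(4, -1))*(-79) + 51 = -9*5*(5/(-5) + 7/(-1 + 4))*(-79) + 51 = -9*5*(5*(-⅕) + 7/3)*(-79) + 51 = -9*5*(-1 + 7*(⅓))*(-79) + 51 = -9*5*(-1 + 7/3)*(-79) + 51 = -9*5*4/3*(-79) + 51 = -60*(-79) + 51 = 4740 + 51 = 4791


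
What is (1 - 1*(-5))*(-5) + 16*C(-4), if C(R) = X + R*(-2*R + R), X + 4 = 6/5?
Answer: -1654/5 ≈ -330.80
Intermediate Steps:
X = -14/5 (X = -4 + 6/5 = -14/5 ≈ -2.8000)
C(R) = -14/5 - R**2 (C(R) = -14/5 + R*(-2*R + R) = -14/5 + R*(-R) = -14/5 - R**2)
(1 - 1*(-5))*(-5) + 16*C(-4) = (1 - 1*(-5))*(-5) + 16*(-14/5 - 1*(-4)**2) = (1 + 5)*(-5) + 16*(-14/5 - 1*16) = 6*(-5) + 16*(-14/5 - 16) = -30 + 16*(-94/5) = -30 - 1504/5 = -1654/5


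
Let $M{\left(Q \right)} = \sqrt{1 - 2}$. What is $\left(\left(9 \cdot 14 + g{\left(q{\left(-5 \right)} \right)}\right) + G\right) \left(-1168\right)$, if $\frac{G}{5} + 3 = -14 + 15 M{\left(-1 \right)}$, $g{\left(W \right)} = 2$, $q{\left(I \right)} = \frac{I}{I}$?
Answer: $-50224 - 87600 i \approx -50224.0 - 87600.0 i$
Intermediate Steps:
$q{\left(I \right)} = 1$
$M{\left(Q \right)} = i$ ($M{\left(Q \right)} = \sqrt{-1} = i$)
$G = -85 + 75 i$ ($G = -15 + 5 \left(-14 + 15 i\right) = -15 - \left(70 - 75 i\right) = -85 + 75 i \approx -85.0 + 75.0 i$)
$\left(\left(9 \cdot 14 + g{\left(q{\left(-5 \right)} \right)}\right) + G\right) \left(-1168\right) = \left(\left(9 \cdot 14 + 2\right) - \left(85 - 75 i\right)\right) \left(-1168\right) = \left(\left(126 + 2\right) - \left(85 - 75 i\right)\right) \left(-1168\right) = \left(128 - \left(85 - 75 i\right)\right) \left(-1168\right) = \left(43 + 75 i\right) \left(-1168\right) = -50224 - 87600 i$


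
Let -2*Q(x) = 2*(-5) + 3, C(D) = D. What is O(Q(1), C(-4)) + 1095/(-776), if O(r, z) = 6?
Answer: 3561/776 ≈ 4.5889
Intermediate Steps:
Q(x) = 7/2 (Q(x) = -(2*(-5) + 3)/2 = -(-10 + 3)/2 = -1/2*(-7) = 7/2)
O(Q(1), C(-4)) + 1095/(-776) = 6 + 1095/(-776) = 6 + 1095*(-1/776) = 6 - 1095/776 = 3561/776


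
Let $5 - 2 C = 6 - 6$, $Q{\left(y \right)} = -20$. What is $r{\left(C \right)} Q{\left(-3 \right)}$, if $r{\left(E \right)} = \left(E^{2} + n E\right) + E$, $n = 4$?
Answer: $-375$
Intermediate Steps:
$C = \frac{5}{2}$ ($C = \frac{5}{2} - \frac{6 - 6}{2} = \frac{5}{2} - 0 = \frac{5}{2} + 0 = \frac{5}{2} \approx 2.5$)
$r{\left(E \right)} = E^{2} + 5 E$ ($r{\left(E \right)} = \left(E^{2} + 4 E\right) + E = E^{2} + 5 E$)
$r{\left(C \right)} Q{\left(-3 \right)} = \frac{5 \left(5 + \frac{5}{2}\right)}{2} \left(-20\right) = \frac{5}{2} \cdot \frac{15}{2} \left(-20\right) = \frac{75}{4} \left(-20\right) = -375$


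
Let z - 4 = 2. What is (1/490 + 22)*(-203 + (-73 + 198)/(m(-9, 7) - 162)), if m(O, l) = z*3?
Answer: -316497817/70560 ≈ -4485.5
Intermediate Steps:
z = 6 (z = 4 + 2 = 6)
m(O, l) = 18 (m(O, l) = 6*3 = 18)
(1/490 + 22)*(-203 + (-73 + 198)/(m(-9, 7) - 162)) = (1/490 + 22)*(-203 + (-73 + 198)/(18 - 162)) = (1/490 + 22)*(-203 + 125/(-144)) = 10781*(-203 + 125*(-1/144))/490 = 10781*(-203 - 125/144)/490 = (10781/490)*(-29357/144) = -316497817/70560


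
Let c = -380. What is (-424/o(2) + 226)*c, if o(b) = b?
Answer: -5320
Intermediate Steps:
(-424/o(2) + 226)*c = (-424/2 + 226)*(-380) = (-424*1/2 + 226)*(-380) = (-212 + 226)*(-380) = 14*(-380) = -5320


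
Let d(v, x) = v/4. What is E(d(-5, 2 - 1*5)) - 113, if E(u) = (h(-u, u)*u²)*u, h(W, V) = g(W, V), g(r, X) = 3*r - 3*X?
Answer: -16339/128 ≈ -127.65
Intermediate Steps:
g(r, X) = -3*X + 3*r
d(v, x) = v/4 (d(v, x) = v*(¼) = v/4)
h(W, V) = -3*V + 3*W
E(u) = -6*u⁴ (E(u) = ((-3*u + 3*(-u))*u²)*u = ((-3*u - 3*u)*u²)*u = ((-6*u)*u²)*u = (-6*u³)*u = -6*u⁴)
E(d(-5, 2 - 1*5)) - 113 = -6*((¼)*(-5))⁴ - 113 = -6*(-5/4)⁴ - 113 = -6*625/256 - 113 = -1875/128 - 113 = -16339/128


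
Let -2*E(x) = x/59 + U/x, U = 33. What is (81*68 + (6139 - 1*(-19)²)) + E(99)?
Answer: 1997444/177 ≈ 11285.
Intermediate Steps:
E(x) = -33/(2*x) - x/118 (E(x) = -(x/59 + 33/x)/2 = -(33/x + x/59)/2 = -33/(2*x) - x/118)
(81*68 + (6139 - 1*(-19)²)) + E(99) = (81*68 + (6139 - 1*(-19)²)) + (1/118)*(-1947 - 1*99²)/99 = (5508 + (6139 - 1*361)) + (1/118)*(1/99)*(-1947 - 1*9801) = (5508 + (6139 - 361)) + (1/118)*(1/99)*(-1947 - 9801) = (5508 + 5778) + (1/118)*(1/99)*(-11748) = 11286 - 178/177 = 1997444/177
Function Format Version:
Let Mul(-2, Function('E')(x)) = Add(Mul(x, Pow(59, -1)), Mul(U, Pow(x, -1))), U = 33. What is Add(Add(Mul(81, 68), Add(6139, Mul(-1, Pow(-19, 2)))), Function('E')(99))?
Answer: Rational(1997444, 177) ≈ 11285.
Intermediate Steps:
Function('E')(x) = Add(Mul(Rational(-33, 2), Pow(x, -1)), Mul(Rational(-1, 118), x)) (Function('E')(x) = Mul(Rational(-1, 2), Add(Mul(x, Pow(59, -1)), Mul(33, Pow(x, -1)))) = Mul(Rational(-1, 2), Add(Mul(x, Rational(1, 59)), Mul(33, Pow(x, -1)))) = Mul(Rational(-1, 2), Add(Mul(Rational(1, 59), x), Mul(33, Pow(x, -1)))) = Mul(Rational(-1, 2), Add(Mul(33, Pow(x, -1)), Mul(Rational(1, 59), x))) = Add(Mul(Rational(-33, 2), Pow(x, -1)), Mul(Rational(-1, 118), x)))
Add(Add(Mul(81, 68), Add(6139, Mul(-1, Pow(-19, 2)))), Function('E')(99)) = Add(Add(Mul(81, 68), Add(6139, Mul(-1, Pow(-19, 2)))), Mul(Rational(1, 118), Pow(99, -1), Add(-1947, Mul(-1, Pow(99, 2))))) = Add(Add(5508, Add(6139, Mul(-1, 361))), Mul(Rational(1, 118), Rational(1, 99), Add(-1947, Mul(-1, 9801)))) = Add(Add(5508, Add(6139, -361)), Mul(Rational(1, 118), Rational(1, 99), Add(-1947, -9801))) = Add(Add(5508, 5778), Mul(Rational(1, 118), Rational(1, 99), -11748)) = Add(11286, Rational(-178, 177)) = Rational(1997444, 177)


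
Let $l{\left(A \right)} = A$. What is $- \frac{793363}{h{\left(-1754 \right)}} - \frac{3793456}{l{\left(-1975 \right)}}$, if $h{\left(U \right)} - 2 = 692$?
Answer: $\frac{1065766539}{1370650} \approx 777.56$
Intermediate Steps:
$h{\left(U \right)} = 694$ ($h{\left(U \right)} = 2 + 692 = 694$)
$- \frac{793363}{h{\left(-1754 \right)}} - \frac{3793456}{l{\left(-1975 \right)}} = - \frac{793363}{694} - \frac{3793456}{-1975} = \left(-793363\right) \frac{1}{694} - - \frac{3793456}{1975} = - \frac{793363}{694} + \frac{3793456}{1975} = \frac{1065766539}{1370650}$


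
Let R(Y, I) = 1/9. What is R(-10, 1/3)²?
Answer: 1/81 ≈ 0.012346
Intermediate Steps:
R(Y, I) = ⅑
R(-10, 1/3)² = (⅑)² = 1/81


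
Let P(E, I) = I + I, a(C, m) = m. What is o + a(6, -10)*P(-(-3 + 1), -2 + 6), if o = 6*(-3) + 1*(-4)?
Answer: -102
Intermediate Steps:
o = -22 (o = -18 - 4 = -22)
P(E, I) = 2*I
o + a(6, -10)*P(-(-3 + 1), -2 + 6) = -22 - 20*(-2 + 6) = -22 - 20*4 = -22 - 10*8 = -22 - 80 = -102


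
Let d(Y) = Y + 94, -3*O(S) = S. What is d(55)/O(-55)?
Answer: 447/55 ≈ 8.1273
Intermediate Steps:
O(S) = -S/3
d(Y) = 94 + Y
d(55)/O(-55) = (94 + 55)/((-1/3*(-55))) = 149/(55/3) = 149*(3/55) = 447/55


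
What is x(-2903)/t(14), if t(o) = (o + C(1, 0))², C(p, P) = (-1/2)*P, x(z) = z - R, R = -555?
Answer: -587/49 ≈ -11.980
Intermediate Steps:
x(z) = 555 + z (x(z) = z - 1*(-555) = z + 555 = 555 + z)
C(p, P) = -P/2 (C(p, P) = ((½)*(-1))*P = -P/2)
t(o) = o² (t(o) = (o - ½*0)² = (o + 0)² = o²)
x(-2903)/t(14) = (555 - 2903)/(14²) = -2348/196 = -2348*1/196 = -587/49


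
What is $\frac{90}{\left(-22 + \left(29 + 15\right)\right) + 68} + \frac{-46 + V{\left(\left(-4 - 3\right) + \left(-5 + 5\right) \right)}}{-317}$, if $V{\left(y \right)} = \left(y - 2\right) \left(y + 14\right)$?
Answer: $\frac{426}{317} \approx 1.3438$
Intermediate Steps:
$V{\left(y \right)} = \left(-2 + y\right) \left(14 + y\right)$
$\frac{90}{\left(-22 + \left(29 + 15\right)\right) + 68} + \frac{-46 + V{\left(\left(-4 - 3\right) + \left(-5 + 5\right) \right)}}{-317} = \frac{90}{\left(-22 + \left(29 + 15\right)\right) + 68} + \frac{-46 + \left(-28 + \left(\left(-4 - 3\right) + \left(-5 + 5\right)\right)^{2} + 12 \left(\left(-4 - 3\right) + \left(-5 + 5\right)\right)\right)}{-317} = \frac{90}{\left(-22 + 44\right) + 68} + \left(-46 + \left(-28 + \left(-7 + 0\right)^{2} + 12 \left(-7 + 0\right)\right)\right) \left(- \frac{1}{317}\right) = \frac{90}{22 + 68} + \left(-46 + \left(-28 + \left(-7\right)^{2} + 12 \left(-7\right)\right)\right) \left(- \frac{1}{317}\right) = \frac{90}{90} + \left(-46 - 63\right) \left(- \frac{1}{317}\right) = 90 \cdot \frac{1}{90} + \left(-46 - 63\right) \left(- \frac{1}{317}\right) = 1 - - \frac{109}{317} = 1 + \frac{109}{317} = \frac{426}{317}$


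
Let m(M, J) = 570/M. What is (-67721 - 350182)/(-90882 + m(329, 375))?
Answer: 45830029/9966536 ≈ 4.5984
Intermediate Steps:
(-67721 - 350182)/(-90882 + m(329, 375)) = (-67721 - 350182)/(-90882 + 570/329) = -417903/(-90882 + 570*(1/329)) = -417903/(-90882 + 570/329) = -417903/(-29899608/329) = -417903*(-329/29899608) = 45830029/9966536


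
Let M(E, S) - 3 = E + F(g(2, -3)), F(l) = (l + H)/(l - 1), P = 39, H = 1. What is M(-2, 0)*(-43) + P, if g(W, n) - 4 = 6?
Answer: -509/9 ≈ -56.556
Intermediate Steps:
g(W, n) = 10 (g(W, n) = 4 + 6 = 10)
F(l) = (1 + l)/(-1 + l) (F(l) = (l + 1)/(l - 1) = (1 + l)/(-1 + l))
M(E, S) = 38/9 + E (M(E, S) = 3 + (E + (1 + 10)/(-1 + 10)) = 3 + (E + 11/9) = 3 + (11/9 + E) = 38/9 + E)
M(-2, 0)*(-43) + P = (38/9 - 2)*(-43) + 39 = (20/9)*(-43) + 39 = -860/9 + 39 = -509/9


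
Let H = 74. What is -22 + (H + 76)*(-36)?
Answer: -5422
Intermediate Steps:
-22 + (H + 76)*(-36) = -22 + (74 + 76)*(-36) = -22 + 150*(-36) = -22 - 5400 = -5422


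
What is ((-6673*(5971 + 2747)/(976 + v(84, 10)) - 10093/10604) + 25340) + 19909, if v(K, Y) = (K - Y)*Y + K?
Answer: 5141012003/397650 ≈ 12928.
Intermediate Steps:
v(K, Y) = K + Y*(K - Y) (v(K, Y) = Y*(K - Y) + K = K + Y*(K - Y))
((-6673*(5971 + 2747)/(976 + v(84, 10)) - 10093/10604) + 25340) + 19909 = ((-6673*(5971 + 2747)/(976 + (84 - 1*10² + 84*10)) - 10093/10604) + 25340) + 19909 = ((-6673*8718/(976 + (84 - 1*100 + 840)) - 10093*1/10604) + 25340) + 19909 = ((-6673*8718/(976 + (84 - 100 + 840)) - 10093/10604) + 25340) + 19909 = ((-6673*8718/(976 + 824) - 10093/10604) + 25340) + 19909 = ((-6673/(1800*(1/8718)) - 10093/10604) + 25340) + 19909 = ((-6673/300/1453 - 10093/10604) + 25340) + 19909 = ((-6673*1453/300 - 10093/10604) + 25340) + 19909 = ((-9695869/300 - 10093/10604) + 25340) + 19909 = (-12852252847/397650 + 25340) + 19909 = -2775801847/397650 + 19909 = 5141012003/397650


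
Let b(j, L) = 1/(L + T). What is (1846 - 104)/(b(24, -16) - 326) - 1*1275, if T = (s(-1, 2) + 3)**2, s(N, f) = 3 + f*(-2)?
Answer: -385383/301 ≈ -1280.3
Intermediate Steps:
s(N, f) = 3 - 2*f
T = 4 (T = ((3 - 2*2) + 3)**2 = ((3 - 4) + 3)**2 = (-1 + 3)**2 = 2**2 = 4)
b(j, L) = 1/(4 + L) (b(j, L) = 1/(L + 4) = 1/(4 + L))
(1846 - 104)/(b(24, -16) - 326) - 1*1275 = (1846 - 104)/(1/(4 - 16) - 326) - 1*1275 = 1742/(1/(-12) - 326) - 1275 = 1742/(-1/12 - 326) - 1275 = 1742/(-3913/12) - 1275 = 1742*(-12/3913) - 1275 = -1608/301 - 1275 = -385383/301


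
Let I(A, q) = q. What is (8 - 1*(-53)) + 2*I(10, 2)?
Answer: 65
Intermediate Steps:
(8 - 1*(-53)) + 2*I(10, 2) = (8 - 1*(-53)) + 2*2 = (8 + 53) + 4 = 61 + 4 = 65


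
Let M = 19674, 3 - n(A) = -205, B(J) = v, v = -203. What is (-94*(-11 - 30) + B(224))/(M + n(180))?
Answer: 3651/19882 ≈ 0.18363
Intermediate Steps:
B(J) = -203
n(A) = 208 (n(A) = 3 - 1*(-205) = 3 + 205 = 208)
(-94*(-11 - 30) + B(224))/(M + n(180)) = (-94*(-11 - 30) - 203)/(19674 + 208) = (-94*(-41) - 203)/19882 = (3854 - 203)*(1/19882) = 3651*(1/19882) = 3651/19882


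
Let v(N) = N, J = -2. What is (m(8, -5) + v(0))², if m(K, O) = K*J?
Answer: 256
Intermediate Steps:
m(K, O) = -2*K (m(K, O) = K*(-2) = -2*K)
(m(8, -5) + v(0))² = (-2*8 + 0)² = (-16 + 0)² = (-16)² = 256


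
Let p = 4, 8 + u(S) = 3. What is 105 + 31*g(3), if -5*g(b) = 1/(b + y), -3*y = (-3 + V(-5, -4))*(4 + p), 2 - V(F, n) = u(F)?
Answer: 12168/115 ≈ 105.81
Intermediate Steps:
u(S) = -5 (u(S) = -8 + 3 = -5)
V(F, n) = 7 (V(F, n) = 2 - 1*(-5) = 2 + 5 = 7)
y = -32/3 (y = -(-3 + 7)*(4 + 4)/3 = -4*8/3 = -⅓*32 = -32/3 ≈ -10.667)
g(b) = -1/(5*(-32/3 + b)) (g(b) = -1/(5*(b - 32/3)) = -1/(5*(-32/3 + b)))
105 + 31*g(3) = 105 + 31*(-3/(-160 + 15*3)) = 105 + 31*(-3/(-160 + 45)) = 105 + 31*(-3/(-115)) = 105 + 31*(-3*(-1/115)) = 105 + 31*(3/115) = 105 + 93/115 = 12168/115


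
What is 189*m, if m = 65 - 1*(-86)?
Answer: 28539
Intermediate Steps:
m = 151 (m = 65 + 86 = 151)
189*m = 189*151 = 28539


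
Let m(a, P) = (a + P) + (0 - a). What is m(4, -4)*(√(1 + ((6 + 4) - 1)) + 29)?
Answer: -116 - 4*√10 ≈ -128.65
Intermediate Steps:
m(a, P) = P (m(a, P) = (P + a) - a = P)
m(4, -4)*(√(1 + ((6 + 4) - 1)) + 29) = -4*(√(1 + ((6 + 4) - 1)) + 29) = -4*(√(1 + (10 - 1)) + 29) = -4*(√(1 + 9) + 29) = -4*(√10 + 29) = -4*(29 + √10) = -116 - 4*√10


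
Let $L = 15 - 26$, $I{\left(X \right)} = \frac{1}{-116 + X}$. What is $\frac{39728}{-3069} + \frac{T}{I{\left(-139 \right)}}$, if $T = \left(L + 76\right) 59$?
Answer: $- \frac{3001291553}{3069} \approx -9.7794 \cdot 10^{5}$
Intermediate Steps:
$L = -11$ ($L = 15 - 26 = -11$)
$T = 3835$ ($T = \left(-11 + 76\right) 59 = 65 \cdot 59 = 3835$)
$\frac{39728}{-3069} + \frac{T}{I{\left(-139 \right)}} = \frac{39728}{-3069} + \frac{3835}{\frac{1}{-116 - 139}} = 39728 \left(- \frac{1}{3069}\right) + \frac{3835}{\frac{1}{-255}} = - \frac{39728}{3069} + \frac{3835}{- \frac{1}{255}} = - \frac{39728}{3069} + 3835 \left(-255\right) = - \frac{39728}{3069} - 977925 = - \frac{3001291553}{3069}$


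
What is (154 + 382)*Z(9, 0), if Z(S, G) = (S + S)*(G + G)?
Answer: 0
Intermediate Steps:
Z(S, G) = 4*G*S (Z(S, G) = (2*S)*(2*G) = 4*G*S)
(154 + 382)*Z(9, 0) = (154 + 382)*(4*0*9) = 536*0 = 0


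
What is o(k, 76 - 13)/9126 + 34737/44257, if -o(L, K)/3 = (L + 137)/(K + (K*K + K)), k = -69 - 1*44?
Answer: 72119566577/91884834405 ≈ 0.78489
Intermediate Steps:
k = -113 (k = -69 - 44 = -113)
o(L, K) = -3*(137 + L)/(K² + 2*K) (o(L, K) = -3*(L + 137)/(K + (K*K + K)) = -3*(137 + L)/(K + (K² + K)) = -3*(137 + L)/(K + (K + K²)) = -3*(137 + L)/(K² + 2*K))
o(k, 76 - 13)/9126 + 34737/44257 = (3*(-137 - 1*(-113))/((76 - 13)*(2 + (76 - 13))))/9126 + 34737/44257 = (3*(-137 + 113)/(63*(2 + 63)))*(1/9126) + 34737*(1/44257) = (3*(1/63)*(-24)/65)*(1/9126) + 34737/44257 = (3*(1/63)*(1/65)*(-24))*(1/9126) + 34737/44257 = -8/455*1/9126 + 34737/44257 = -4/2076165 + 34737/44257 = 72119566577/91884834405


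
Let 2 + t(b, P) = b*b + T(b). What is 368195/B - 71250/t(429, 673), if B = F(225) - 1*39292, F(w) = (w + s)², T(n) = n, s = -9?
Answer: 16848877565/339605588 ≈ 49.613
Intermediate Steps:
F(w) = (-9 + w)² (F(w) = (w - 9)² = (-9 + w)²)
t(b, P) = -2 + b + b² (t(b, P) = -2 + (b*b + b) = -2 + (b² + b) = -2 + (b + b²) = -2 + b + b²)
B = 7364 (B = (-9 + 225)² - 1*39292 = 216² - 39292 = 46656 - 39292 = 7364)
368195/B - 71250/t(429, 673) = 368195/7364 - 71250/(-2 + 429 + 429²) = 368195*(1/7364) - 71250/(-2 + 429 + 184041) = 368195/7364 - 71250/184468 = 368195/7364 - 71250*1/184468 = 368195/7364 - 35625/92234 = 16848877565/339605588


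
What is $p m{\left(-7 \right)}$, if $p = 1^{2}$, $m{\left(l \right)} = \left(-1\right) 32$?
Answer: $-32$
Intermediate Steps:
$m{\left(l \right)} = -32$
$p = 1$
$p m{\left(-7 \right)} = 1 \left(-32\right) = -32$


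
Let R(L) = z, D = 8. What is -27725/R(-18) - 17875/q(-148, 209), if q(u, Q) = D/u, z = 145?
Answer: 19168785/58 ≈ 3.3050e+5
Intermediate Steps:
R(L) = 145
q(u, Q) = 8/u
-27725/R(-18) - 17875/q(-148, 209) = -27725/145 - 17875/(8/(-148)) = -27725*1/145 - 17875/(8*(-1/148)) = -5545/29 - 17875/(-2/37) = -5545/29 - 17875*(-37/2) = -5545/29 + 661375/2 = 19168785/58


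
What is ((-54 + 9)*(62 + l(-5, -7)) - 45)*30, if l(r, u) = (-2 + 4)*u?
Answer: -66150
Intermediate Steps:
l(r, u) = 2*u
((-54 + 9)*(62 + l(-5, -7)) - 45)*30 = ((-54 + 9)*(62 + 2*(-7)) - 45)*30 = (-45*(62 - 14) - 45)*30 = (-45*48 - 45)*30 = (-2160 - 45)*30 = -2205*30 = -66150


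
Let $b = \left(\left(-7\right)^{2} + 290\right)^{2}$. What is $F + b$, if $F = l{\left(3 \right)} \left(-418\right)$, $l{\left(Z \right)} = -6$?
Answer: $117429$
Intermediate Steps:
$b = 114921$ ($b = \left(49 + 290\right)^{2} = 339^{2} = 114921$)
$F = 2508$ ($F = \left(-6\right) \left(-418\right) = 2508$)
$F + b = 2508 + 114921 = 117429$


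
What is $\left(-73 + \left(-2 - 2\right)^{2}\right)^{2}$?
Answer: $3249$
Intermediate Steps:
$\left(-73 + \left(-2 - 2\right)^{2}\right)^{2} = \left(-73 + \left(-4\right)^{2}\right)^{2} = \left(-73 + 16\right)^{2} = \left(-57\right)^{2} = 3249$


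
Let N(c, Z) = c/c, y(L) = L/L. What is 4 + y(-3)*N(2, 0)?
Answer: 5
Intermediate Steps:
y(L) = 1
N(c, Z) = 1
4 + y(-3)*N(2, 0) = 4 + 1*1 = 4 + 1 = 5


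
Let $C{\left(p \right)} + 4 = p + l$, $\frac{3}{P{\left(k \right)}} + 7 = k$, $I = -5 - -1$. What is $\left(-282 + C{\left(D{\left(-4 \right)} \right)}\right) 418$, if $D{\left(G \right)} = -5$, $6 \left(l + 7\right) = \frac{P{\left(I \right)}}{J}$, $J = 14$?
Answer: $- \frac{1743915}{14} \approx -1.2457 \cdot 10^{5}$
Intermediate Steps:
$I = -4$ ($I = -5 + 1 = -4$)
$P{\left(k \right)} = \frac{3}{-7 + k}$
$l = - \frac{2157}{308}$ ($l = -7 + \frac{\frac{3}{-7 - 4} \cdot \frac{1}{14}}{6} = -7 + \frac{\frac{3}{-11} \cdot \frac{1}{14}}{6} = -7 + \frac{3 \left(- \frac{1}{11}\right) \frac{1}{14}}{6} = -7 + \frac{\left(- \frac{3}{11}\right) \frac{1}{14}}{6} = -7 + \frac{1}{6} \left(- \frac{3}{154}\right) = -7 - \frac{1}{308} = - \frac{2157}{308} \approx -7.0033$)
$C{\left(p \right)} = - \frac{3389}{308} + p$ ($C{\left(p \right)} = -4 + \left(p - \frac{2157}{308}\right) = -4 + \left(- \frac{2157}{308} + p\right) = - \frac{3389}{308} + p$)
$\left(-282 + C{\left(D{\left(-4 \right)} \right)}\right) 418 = \left(-282 - \frac{4929}{308}\right) 418 = \left(- \frac{91785}{308}\right) 418 = - \frac{1743915}{14}$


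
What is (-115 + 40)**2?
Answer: 5625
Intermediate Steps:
(-115 + 40)**2 = (-75)**2 = 5625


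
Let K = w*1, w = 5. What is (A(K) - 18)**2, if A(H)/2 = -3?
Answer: 576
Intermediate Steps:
K = 5 (K = 5*1 = 5)
A(H) = -6 (A(H) = 2*(-3) = -6)
(A(K) - 18)**2 = (-6 - 18)**2 = (-24)**2 = 576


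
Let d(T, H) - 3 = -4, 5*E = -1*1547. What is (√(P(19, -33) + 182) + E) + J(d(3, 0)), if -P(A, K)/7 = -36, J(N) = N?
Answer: -1552/5 + √434 ≈ -289.57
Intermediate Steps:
E = -1547/5 (E = (-1*1547)/5 = (⅕)*(-1547) = -1547/5 ≈ -309.40)
d(T, H) = -1 (d(T, H) = 3 - 4 = -1)
P(A, K) = 252 (P(A, K) = -7*(-36) = 252)
(√(P(19, -33) + 182) + E) + J(d(3, 0)) = (√(252 + 182) - 1547/5) - 1 = (√434 - 1547/5) - 1 = (-1547/5 + √434) - 1 = -1552/5 + √434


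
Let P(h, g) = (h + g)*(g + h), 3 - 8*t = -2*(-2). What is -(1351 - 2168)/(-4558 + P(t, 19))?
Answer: -52288/268911 ≈ -0.19444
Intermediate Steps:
t = -⅛ (t = 3/8 - (-1)*(-2)/4 = 3/8 - ⅛*4 = 3/8 - ½ = -⅛ ≈ -0.12500)
P(h, g) = (g + h)² (P(h, g) = (g + h)*(g + h) = (g + h)²)
-(1351 - 2168)/(-4558 + P(t, 19)) = -(1351 - 2168)/(-4558 + (19 - ⅛)²) = -(-817)/(-4558 + (151/8)²) = -(-817)/(-4558 + 22801/64) = -(-817)/(-268911/64) = -(-817)*(-64)/268911 = -1*52288/268911 = -52288/268911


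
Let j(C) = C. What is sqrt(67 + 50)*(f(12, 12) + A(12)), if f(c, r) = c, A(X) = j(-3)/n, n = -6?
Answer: 75*sqrt(13)/2 ≈ 135.21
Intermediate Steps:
A(X) = 1/2 (A(X) = -3/(-6) = -3*(-1/6) = 1/2)
sqrt(67 + 50)*(f(12, 12) + A(12)) = sqrt(67 + 50)*(12 + 1/2) = sqrt(117)*(25/2) = (3*sqrt(13))*(25/2) = 75*sqrt(13)/2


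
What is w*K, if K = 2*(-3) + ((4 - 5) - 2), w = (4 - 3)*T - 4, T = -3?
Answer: 63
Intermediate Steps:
w = -7 (w = (4 - 3)*(-3) - 4 = 1*(-3) - 4 = -3 - 4 = -7)
K = -9 (K = -6 + (-1 - 2) = -6 - 3 = -9)
w*K = -7*(-9) = 63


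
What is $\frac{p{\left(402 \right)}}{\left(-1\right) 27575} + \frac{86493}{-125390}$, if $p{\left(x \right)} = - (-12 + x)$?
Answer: $- \frac{18689139}{27661034} \approx -0.67565$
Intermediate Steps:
$p{\left(x \right)} = 12 - x$
$\frac{p{\left(402 \right)}}{\left(-1\right) 27575} + \frac{86493}{-125390} = \frac{12 - 402}{\left(-1\right) 27575} + \frac{86493}{-125390} = \frac{12 - 402}{-27575} + 86493 \left(- \frac{1}{125390}\right) = \left(-390\right) \left(- \frac{1}{27575}\right) - \frac{86493}{125390} = \frac{78}{5515} - \frac{86493}{125390} = - \frac{18689139}{27661034}$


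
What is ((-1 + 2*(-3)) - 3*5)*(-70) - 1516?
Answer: 24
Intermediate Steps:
((-1 + 2*(-3)) - 3*5)*(-70) - 1516 = ((-1 - 6) - 1*15)*(-70) - 1516 = (-7 - 15)*(-70) - 1516 = -22*(-70) - 1516 = 1540 - 1516 = 24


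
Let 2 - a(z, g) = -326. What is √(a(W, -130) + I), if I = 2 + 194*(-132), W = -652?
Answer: I*√25278 ≈ 158.99*I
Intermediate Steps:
a(z, g) = 328 (a(z, g) = 2 - 1*(-326) = 2 + 326 = 328)
I = -25606 (I = 2 - 25608 = -25606)
√(a(W, -130) + I) = √(328 - 25606) = √(-25278) = I*√25278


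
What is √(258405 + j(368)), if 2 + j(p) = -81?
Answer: √258322 ≈ 508.25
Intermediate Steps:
j(p) = -83 (j(p) = -2 - 81 = -83)
√(258405 + j(368)) = √(258405 - 83) = √258322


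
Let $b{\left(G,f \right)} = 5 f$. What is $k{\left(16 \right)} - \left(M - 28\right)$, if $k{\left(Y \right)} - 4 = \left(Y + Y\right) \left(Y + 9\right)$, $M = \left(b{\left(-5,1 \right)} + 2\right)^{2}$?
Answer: $783$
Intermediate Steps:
$M = 49$ ($M = \left(5 \cdot 1 + 2\right)^{2} = \left(5 + 2\right)^{2} = 7^{2} = 49$)
$k{\left(Y \right)} = 4 + 2 Y \left(9 + Y\right)$ ($k{\left(Y \right)} = 4 + \left(Y + Y\right) \left(Y + 9\right) = 4 + 2 Y \left(9 + Y\right)$)
$k{\left(16 \right)} - \left(M - 28\right) = \left(4 + 2 \cdot 16^{2} + 18 \cdot 16\right) - \left(49 - 28\right) = \left(4 + 2 \cdot 256 + 288\right) - \left(49 - 28\right) = \left(4 + 512 + 288\right) - 21 = 804 - 21 = 783$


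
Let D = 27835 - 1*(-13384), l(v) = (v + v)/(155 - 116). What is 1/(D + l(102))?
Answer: 13/535915 ≈ 2.4258e-5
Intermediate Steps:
l(v) = 2*v/39 (l(v) = (2*v)/39 = (2*v)*(1/39) = 2*v/39)
D = 41219 (D = 27835 + 13384 = 41219)
1/(D + l(102)) = 1/(41219 + (2/39)*102) = 1/(41219 + 68/13) = 1/(535915/13) = 13/535915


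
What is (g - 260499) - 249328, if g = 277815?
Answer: -232012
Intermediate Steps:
(g - 260499) - 249328 = (277815 - 260499) - 249328 = 17316 - 249328 = -232012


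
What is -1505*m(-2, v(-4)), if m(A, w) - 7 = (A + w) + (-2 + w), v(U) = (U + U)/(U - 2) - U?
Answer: -61705/3 ≈ -20568.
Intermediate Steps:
v(U) = -U + 2*U/(-2 + U) (v(U) = (2*U)/(-2 + U) - U = 2*U/(-2 + U) - U = -U + 2*U/(-2 + U))
m(A, w) = 5 + A + 2*w (m(A, w) = 7 + ((A + w) + (-2 + w)) = 7 + (-2 + A + 2*w) = 5 + A + 2*w)
-1505*m(-2, v(-4)) = -1505*(5 - 2 + 2*(-4*(4 - 1*(-4))/(-2 - 4))) = -1505*(5 - 2 + 2*(-4*(4 + 4)/(-6))) = -1505*(5 - 2 + 2*(-4*(-1/6)*8)) = -1505*(5 - 2 + 2*(16/3)) = -1505*(5 - 2 + 32/3) = -1505*41/3 = -61705/3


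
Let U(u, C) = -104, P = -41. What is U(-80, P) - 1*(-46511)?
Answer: 46407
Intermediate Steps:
U(-80, P) - 1*(-46511) = -104 - 1*(-46511) = -104 + 46511 = 46407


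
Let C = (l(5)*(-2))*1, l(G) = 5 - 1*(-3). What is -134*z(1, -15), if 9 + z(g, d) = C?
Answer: 3350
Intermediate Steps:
l(G) = 8 (l(G) = 5 + 3 = 8)
C = -16 (C = (8*(-2))*1 = -16*1 = -16)
z(g, d) = -25 (z(g, d) = -9 - 16 = -25)
-134*z(1, -15) = -134*(-25) = 3350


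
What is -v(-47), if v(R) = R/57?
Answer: 47/57 ≈ 0.82456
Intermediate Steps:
v(R) = R/57 (v(R) = R*(1/57) = R/57)
-v(-47) = -(-47)/57 = -1*(-47/57) = 47/57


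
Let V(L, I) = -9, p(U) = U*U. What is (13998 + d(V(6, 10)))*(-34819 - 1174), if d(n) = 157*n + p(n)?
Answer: -455887338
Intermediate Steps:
p(U) = U²
d(n) = n² + 157*n (d(n) = 157*n + n² = n² + 157*n)
(13998 + d(V(6, 10)))*(-34819 - 1174) = (13998 - 9*(157 - 9))*(-34819 - 1174) = (13998 - 9*148)*(-35993) = (13998 - 1332)*(-35993) = 12666*(-35993) = -455887338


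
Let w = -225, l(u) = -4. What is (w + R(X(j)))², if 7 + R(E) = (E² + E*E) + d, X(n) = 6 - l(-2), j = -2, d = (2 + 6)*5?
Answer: 64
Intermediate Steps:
d = 40 (d = 8*5 = 40)
X(n) = 10 (X(n) = 6 - 1*(-4) = 6 + 4 = 10)
R(E) = 33 + 2*E² (R(E) = -7 + ((E² + E*E) + 40) = -7 + ((E² + E²) + 40) = -7 + (2*E² + 40) = -7 + (40 + 2*E²) = 33 + 2*E²)
(w + R(X(j)))² = (-225 + (33 + 2*10²))² = (-225 + (33 + 2*100))² = (-225 + (33 + 200))² = (-225 + 233)² = 8² = 64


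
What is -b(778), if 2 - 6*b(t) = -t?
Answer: -130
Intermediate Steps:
b(t) = ⅓ + t/6 (b(t) = ⅓ - (-1)*t/6 = ⅓ + t/6)
-b(778) = -(⅓ + (⅙)*778) = -(⅓ + 389/3) = -1*130 = -130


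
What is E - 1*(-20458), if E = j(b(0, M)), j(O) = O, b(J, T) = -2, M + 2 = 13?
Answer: 20456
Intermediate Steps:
M = 11 (M = -2 + 13 = 11)
E = -2
E - 1*(-20458) = -2 - 1*(-20458) = -2 + 20458 = 20456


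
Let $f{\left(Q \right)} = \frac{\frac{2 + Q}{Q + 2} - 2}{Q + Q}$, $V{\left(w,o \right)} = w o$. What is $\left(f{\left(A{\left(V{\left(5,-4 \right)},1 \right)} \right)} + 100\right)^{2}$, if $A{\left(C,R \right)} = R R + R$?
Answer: $\frac{159201}{16} \approx 9950.1$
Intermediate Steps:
$V{\left(w,o \right)} = o w$
$A{\left(C,R \right)} = R + R^{2}$ ($A{\left(C,R \right)} = R^{2} + R = R + R^{2}$)
$f{\left(Q \right)} = - \frac{1}{2 Q}$ ($f{\left(Q \right)} = \frac{\frac{2 + Q}{2 + Q} - 2}{2 Q} = \left(1 - 2\right) \frac{1}{2 Q} = - \frac{1}{2 Q}$)
$\left(f{\left(A{\left(V{\left(5,-4 \right)},1 \right)} \right)} + 100\right)^{2} = \left(- \frac{1}{2 \cdot 1 \left(1 + 1\right)} + 100\right)^{2} = \left(- \frac{1}{2 \cdot 1 \cdot 2} + 100\right)^{2} = \left(- \frac{1}{2 \cdot 2} + 100\right)^{2} = \left(\left(- \frac{1}{2}\right) \frac{1}{2} + 100\right)^{2} = \left(- \frac{1}{4} + 100\right)^{2} = \left(\frac{399}{4}\right)^{2} = \frac{159201}{16}$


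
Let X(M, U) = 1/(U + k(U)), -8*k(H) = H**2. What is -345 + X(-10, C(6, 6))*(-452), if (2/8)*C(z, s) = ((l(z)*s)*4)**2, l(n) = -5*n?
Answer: -46357222751887/134368761600 ≈ -345.00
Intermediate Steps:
k(H) = -H**2/8
C(z, s) = 1600*s**2*z**2 (C(z, s) = 4*(((-5*z)*s)*4)**2 = 4*(-5*s*z*4)**2 = 4*(-20*s*z)**2 = 4*(400*s**2*z**2) = 1600*s**2*z**2)
X(M, U) = 1/(U - U**2/8)
-345 + X(-10, C(6, 6))*(-452) = -345 - 8/((1600*6**2*6**2)*(-8 + 1600*6**2*6**2))*(-452) = -345 - 8/((1600*36*36)*(-8 + 1600*36*36))*(-452) = -345 - 8/(2073600*(-8 + 2073600))*(-452) = -345 - 8*1/2073600/2073592*(-452) = -345 - 8*1/2073600*1/2073592*(-452) = -345 - 1/537475046400*(-452) = -345 + 113/134368761600 = -46357222751887/134368761600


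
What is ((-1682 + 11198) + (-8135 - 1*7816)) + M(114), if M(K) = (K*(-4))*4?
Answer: -8259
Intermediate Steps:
M(K) = -16*K (M(K) = -4*K*4 = -16*K)
((-1682 + 11198) + (-8135 - 1*7816)) + M(114) = ((-1682 + 11198) + (-8135 - 1*7816)) - 16*114 = (9516 + (-8135 - 7816)) - 1824 = (9516 - 15951) - 1824 = -6435 - 1824 = -8259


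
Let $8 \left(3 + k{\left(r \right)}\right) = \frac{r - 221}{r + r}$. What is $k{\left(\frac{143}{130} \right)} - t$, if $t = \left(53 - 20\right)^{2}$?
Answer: $- \frac{194391}{176} \approx -1104.5$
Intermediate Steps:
$k{\left(r \right)} = -3 + \frac{-221 + r}{16 r}$ ($k{\left(r \right)} = -3 + \frac{\left(r - 221\right) \frac{1}{r + r}}{8} = -3 + \frac{\left(-221 + r\right) \frac{1}{2 r}}{8} = -3 + \frac{\frac{1}{2} \frac{1}{r} \left(-221 + r\right)}{8} = -3 + \frac{-221 + r}{16 r}$)
$t = 1089$ ($t = 33^{2} = 1089$)
$k{\left(\frac{143}{130} \right)} - t = \frac{-221 - 47 \cdot \frac{143}{130}}{16 \cdot \frac{143}{130}} - 1089 = \frac{-221 - 47 \cdot 143 \cdot \frac{1}{130}}{16 \cdot 143 \cdot \frac{1}{130}} - 1089 = \frac{-221 - \frac{517}{10}}{16 \cdot \frac{11}{10}} - 1089 = \frac{1}{16} \cdot \frac{10}{11} \left(-221 - \frac{517}{10}\right) - 1089 = \frac{1}{16} \cdot \frac{10}{11} \left(- \frac{2727}{10}\right) - 1089 = - \frac{2727}{176} - 1089 = - \frac{194391}{176}$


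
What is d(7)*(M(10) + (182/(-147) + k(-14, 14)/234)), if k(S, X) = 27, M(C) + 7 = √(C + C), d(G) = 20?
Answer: -44350/273 + 40*√5 ≈ -73.011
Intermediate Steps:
M(C) = -7 + √2*√C (M(C) = -7 + √(C + C) = -7 + √(2*C) = -7 + √2*√C)
d(7)*(M(10) + (182/(-147) + k(-14, 14)/234)) = 20*((-7 + √2*√10) + (182/(-147) + 27/234)) = 20*((-7 + 2*√5) + (182*(-1/147) + 27*(1/234))) = 20*((-7 + 2*√5) + (-26/21 + 3/26)) = 20*((-7 + 2*√5) - 613/546) = 20*(-4435/546 + 2*√5) = -44350/273 + 40*√5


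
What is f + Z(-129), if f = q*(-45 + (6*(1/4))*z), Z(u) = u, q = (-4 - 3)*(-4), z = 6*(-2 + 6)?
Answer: -381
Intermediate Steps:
z = 24 (z = 6*4 = 24)
q = 28 (q = -7*(-4) = 28)
f = -252 (f = 28*(-45 + (6*(1/4))*24) = 28*(-45 + (6*(1*(¼)))*24) = 28*(-45 + (6*(¼))*24) = 28*(-45 + (3/2)*24) = 28*(-45 + 36) = 28*(-9) = -252)
f + Z(-129) = -252 - 129 = -381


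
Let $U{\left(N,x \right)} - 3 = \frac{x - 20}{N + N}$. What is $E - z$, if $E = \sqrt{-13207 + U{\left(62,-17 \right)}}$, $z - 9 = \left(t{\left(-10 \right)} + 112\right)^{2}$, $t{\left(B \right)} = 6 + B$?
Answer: $-11673 + \frac{i \sqrt{50757323}}{62} \approx -11673.0 + 114.91 i$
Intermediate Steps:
$U{\left(N,x \right)} = 3 + \frac{-20 + x}{2 N}$ ($U{\left(N,x \right)} = 3 + \frac{x - 20}{N + N} = 3 + \frac{-20 + x}{2 N}$)
$z = 11673$ ($z = 9 + \left(\left(6 - 10\right) + 112\right)^{2} = 9 + \left(-4 + 112\right)^{2} = 9 + 108^{2} = 9 + 11664 = 11673$)
$E = \frac{i \sqrt{50757323}}{62}$ ($E = \sqrt{-13207 + \frac{-20 - 17 + 6 \cdot 62}{2 \cdot 62}} = \sqrt{-13207 + \frac{1}{2} \cdot \frac{1}{62} \left(-20 - 17 + 372\right)} = \sqrt{-13207 + \frac{1}{2} \cdot \frac{1}{62} \cdot 335} = \sqrt{-13207 + \frac{335}{124}} = \sqrt{- \frac{1637333}{124}} = \frac{i \sqrt{50757323}}{62} \approx 114.91 i$)
$E - z = \frac{i \sqrt{50757323}}{62} - 11673 = -11673 + \frac{i \sqrt{50757323}}{62}$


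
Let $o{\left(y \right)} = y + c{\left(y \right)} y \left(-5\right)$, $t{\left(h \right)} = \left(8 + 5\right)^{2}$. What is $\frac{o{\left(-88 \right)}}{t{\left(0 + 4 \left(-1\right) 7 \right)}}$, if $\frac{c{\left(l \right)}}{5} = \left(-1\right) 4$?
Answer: $- \frac{8888}{169} \approx -52.592$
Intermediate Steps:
$c{\left(l \right)} = -20$ ($c{\left(l \right)} = 5 \left(\left(-1\right) 4\right) = 5 \left(-4\right) = -20$)
$t{\left(h \right)} = 169$ ($t{\left(h \right)} = 13^{2} = 169$)
$o{\left(y \right)} = 101 y$ ($o{\left(y \right)} = y - 20 y \left(-5\right) = y - 20 \left(- 5 y\right) = y + 100 y = 101 y$)
$\frac{o{\left(-88 \right)}}{t{\left(0 + 4 \left(-1\right) 7 \right)}} = \frac{101 \left(-88\right)}{169} = \left(-8888\right) \frac{1}{169} = - \frac{8888}{169}$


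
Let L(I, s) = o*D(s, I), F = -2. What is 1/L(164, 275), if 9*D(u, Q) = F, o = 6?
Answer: -¾ ≈ -0.75000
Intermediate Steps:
D(u, Q) = -2/9 (D(u, Q) = (⅑)*(-2) = -2/9)
L(I, s) = -4/3 (L(I, s) = 6*(-2/9) = -4/3)
1/L(164, 275) = 1/(-4/3) = -¾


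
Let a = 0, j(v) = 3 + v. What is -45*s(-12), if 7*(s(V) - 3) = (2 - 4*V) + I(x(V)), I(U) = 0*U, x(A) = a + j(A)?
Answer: -3195/7 ≈ -456.43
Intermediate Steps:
x(A) = 3 + A (x(A) = 0 + (3 + A) = 3 + A)
I(U) = 0
s(V) = 23/7 - 4*V/7 (s(V) = 3 + ((2 - 4*V) + 0)/7 = 3 + (2 - 4*V)/7 = 3 + (2/7 - 4*V/7) = 23/7 - 4*V/7)
-45*s(-12) = -45*(23/7 - 4/7*(-12)) = -45*(23/7 + 48/7) = -45*71/7 = -3195/7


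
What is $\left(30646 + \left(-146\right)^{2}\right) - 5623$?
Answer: $46339$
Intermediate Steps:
$\left(30646 + \left(-146\right)^{2}\right) - 5623 = \left(30646 + 21316\right) - 5623 = 51962 - 5623 = 46339$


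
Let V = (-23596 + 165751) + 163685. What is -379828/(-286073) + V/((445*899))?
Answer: 47888931372/22888986803 ≈ 2.0922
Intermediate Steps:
V = 305840 (V = 142155 + 163685 = 305840)
-379828/(-286073) + V/((445*899)) = -379828/(-286073) + 305840/((445*899)) = -379828*(-1/286073) + 305840/400055 = 379828/286073 + 305840*(1/400055) = 379828/286073 + 61168/80011 = 47888931372/22888986803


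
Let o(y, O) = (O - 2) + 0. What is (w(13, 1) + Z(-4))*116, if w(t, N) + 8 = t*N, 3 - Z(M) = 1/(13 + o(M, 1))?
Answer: 2755/3 ≈ 918.33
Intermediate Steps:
o(y, O) = -2 + O (o(y, O) = (-2 + O) + 0 = -2 + O)
Z(M) = 35/12 (Z(M) = 3 - 1/(13 + (-2 + 1)) = 3 - 1/(13 - 1) = 3 - 1/12 = 35/12)
w(t, N) = -8 + N*t (w(t, N) = -8 + t*N = -8 + N*t)
(w(13, 1) + Z(-4))*116 = ((-8 + 1*13) + 35/12)*116 = ((-8 + 13) + 35/12)*116 = (5 + 35/12)*116 = (95/12)*116 = 2755/3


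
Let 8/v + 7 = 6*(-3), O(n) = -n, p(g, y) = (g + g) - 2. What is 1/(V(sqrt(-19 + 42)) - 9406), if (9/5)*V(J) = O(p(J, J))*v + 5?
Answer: -19042245/179065226033 - 720*sqrt(23)/179065226033 ≈ -0.00010636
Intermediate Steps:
p(g, y) = -2 + 2*g (p(g, y) = 2*g - 2 = -2 + 2*g)
v = -8/25 (v = 8/(-7 + 6*(-3)) = 8/(-7 - 18) = 8/(-25) = 8*(-1/25) = -8/25 ≈ -0.32000)
V(J) = 109/45 + 16*J/45 (V(J) = 5*(-(-2 + 2*J)*(-8/25) + 5)/9 = 5*((2 - 2*J)*(-8/25) + 5)/9 = 5*((-16/25 + 16*J/25) + 5)/9 = 5*(109/25 + 16*J/25)/9 = 109/45 + 16*J/45)
1/(V(sqrt(-19 + 42)) - 9406) = 1/((109/45 + 16*sqrt(-19 + 42)/45) - 9406) = 1/((109/45 + 16*sqrt(23)/45) - 9406) = 1/(-423161/45 + 16*sqrt(23)/45)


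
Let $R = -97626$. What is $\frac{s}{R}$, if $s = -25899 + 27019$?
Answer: $- \frac{560}{48813} \approx -0.011472$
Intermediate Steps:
$s = 1120$
$\frac{s}{R} = \frac{1120}{-97626} = 1120 \left(- \frac{1}{97626}\right) = - \frac{560}{48813}$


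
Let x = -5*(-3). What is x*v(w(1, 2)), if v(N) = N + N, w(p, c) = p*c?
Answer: 60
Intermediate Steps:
w(p, c) = c*p
x = 15
v(N) = 2*N
x*v(w(1, 2)) = 15*(2*(2*1)) = 15*(2*2) = 15*4 = 60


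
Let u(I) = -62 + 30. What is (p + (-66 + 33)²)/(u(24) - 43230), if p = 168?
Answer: -1257/43262 ≈ -0.029056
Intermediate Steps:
u(I) = -32
(p + (-66 + 33)²)/(u(24) - 43230) = (168 + (-66 + 33)²)/(-32 - 43230) = (168 + (-33)²)/(-43262) = (168 + 1089)*(-1/43262) = 1257*(-1/43262) = -1257/43262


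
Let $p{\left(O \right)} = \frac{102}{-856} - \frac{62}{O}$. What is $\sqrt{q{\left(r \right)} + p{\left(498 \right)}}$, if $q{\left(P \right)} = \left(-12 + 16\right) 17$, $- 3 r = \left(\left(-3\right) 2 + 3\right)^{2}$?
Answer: $\frac{\sqrt{192387211347}}{53286} \approx 8.2314$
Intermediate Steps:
$r = -3$ ($r = - \frac{\left(\left(-3\right) 2 + 3\right)^{2}}{3} = - \frac{\left(-6 + 3\right)^{2}}{3} = - \frac{\left(-3\right)^{2}}{3} = \left(- \frac{1}{3}\right) 9 = -3$)
$q{\left(P \right)} = 68$ ($q{\left(P \right)} = 4 \cdot 17 = 68$)
$p{\left(O \right)} = - \frac{51}{428} - \frac{62}{O}$ ($p{\left(O \right)} = 102 \left(- \frac{1}{856}\right) - \frac{62}{O} = - \frac{51}{428} - \frac{62}{O}$)
$\sqrt{q{\left(r \right)} + p{\left(498 \right)}} = \sqrt{68 - \left(\frac{51}{428} + \frac{62}{498}\right)} = \sqrt{68 - \frac{25967}{106572}} = \sqrt{\frac{7220929}{106572}} = \frac{\sqrt{192387211347}}{53286}$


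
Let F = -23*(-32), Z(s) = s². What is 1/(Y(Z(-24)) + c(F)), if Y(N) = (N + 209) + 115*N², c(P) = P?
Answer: 1/38155761 ≈ 2.6208e-8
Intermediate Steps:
F = 736 (F = -1*(-736) = 736)
Y(N) = 209 + N + 115*N² (Y(N) = (209 + N) + 115*N² = 209 + N + 115*N²)
1/(Y(Z(-24)) + c(F)) = 1/((209 + (-24)² + 115*((-24)²)²) + 736) = 1/((209 + 576 + 115*576²) + 736) = 1/((209 + 576 + 115*331776) + 736) = 1/((209 + 576 + 38154240) + 736) = 1/(38155025 + 736) = 1/38155761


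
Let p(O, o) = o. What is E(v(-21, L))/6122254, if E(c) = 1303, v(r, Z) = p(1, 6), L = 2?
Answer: 1303/6122254 ≈ 0.00021283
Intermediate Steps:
v(r, Z) = 6
E(v(-21, L))/6122254 = 1303/6122254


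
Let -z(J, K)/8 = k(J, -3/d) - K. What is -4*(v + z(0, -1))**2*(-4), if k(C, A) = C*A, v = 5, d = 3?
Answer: 144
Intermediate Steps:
k(C, A) = A*C
z(J, K) = 8*J + 8*K (z(J, K) = -8*((-3/3)*J - K) = -8*((-3*1/3)*J - K) = -8*(-J - K) = 8*J + 8*K)
-4*(v + z(0, -1))**2*(-4) = -4*(5 + (8*0 + 8*(-1)))**2*(-4) = -4*(5 + (0 - 8))**2*(-4) = -4*(5 - 8)**2*(-4) = -4*(-3)**2*(-4) = -4*9*(-4) = -36*(-4) = 144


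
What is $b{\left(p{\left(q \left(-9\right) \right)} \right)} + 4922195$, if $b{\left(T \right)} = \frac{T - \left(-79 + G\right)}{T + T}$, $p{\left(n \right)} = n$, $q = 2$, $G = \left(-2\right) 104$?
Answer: $\frac{177198751}{36} \approx 4.9222 \cdot 10^{6}$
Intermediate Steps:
$G = -208$
$b{\left(T \right)} = \frac{287 + T}{2 T}$ ($b{\left(T \right)} = \frac{T + \left(79 - -208\right)}{T + T} = \frac{T + \left(79 + 208\right)}{2 T} = \left(T + 287\right) \frac{1}{2 T} = \left(287 + T\right) \frac{1}{2 T} = \frac{287 + T}{2 T}$)
$b{\left(p{\left(q \left(-9\right) \right)} \right)} + 4922195 = \frac{287 + 2 \left(-9\right)}{2 \cdot 2 \left(-9\right)} + 4922195 = \frac{287 - 18}{2 \left(-18\right)} + 4922195 = \frac{1}{2} \left(- \frac{1}{18}\right) 269 + 4922195 = - \frac{269}{36} + 4922195 = \frac{177198751}{36}$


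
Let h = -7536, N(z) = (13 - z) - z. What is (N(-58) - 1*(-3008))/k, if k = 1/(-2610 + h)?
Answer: -31828002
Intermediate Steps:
N(z) = 13 - 2*z
k = -1/10146 (k = 1/(-2610 - 7536) = 1/(-10146) = -1/10146 ≈ -9.8561e-5)
(N(-58) - 1*(-3008))/k = ((13 - 2*(-58)) - 1*(-3008))/(-1/10146) = ((13 + 116) + 3008)*(-10146) = (129 + 3008)*(-10146) = 3137*(-10146) = -31828002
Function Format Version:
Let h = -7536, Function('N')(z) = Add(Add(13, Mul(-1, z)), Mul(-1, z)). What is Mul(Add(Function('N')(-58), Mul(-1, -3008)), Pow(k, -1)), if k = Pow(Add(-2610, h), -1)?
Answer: -31828002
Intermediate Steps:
Function('N')(z) = Add(13, Mul(-2, z))
k = Rational(-1, 10146) (k = Pow(Add(-2610, -7536), -1) = Pow(-10146, -1) = Rational(-1, 10146) ≈ -9.8561e-5)
Mul(Add(Function('N')(-58), Mul(-1, -3008)), Pow(k, -1)) = Mul(Add(Add(13, Mul(-2, -58)), Mul(-1, -3008)), Pow(Rational(-1, 10146), -1)) = Mul(Add(Add(13, 116), 3008), -10146) = Mul(Add(129, 3008), -10146) = Mul(3137, -10146) = -31828002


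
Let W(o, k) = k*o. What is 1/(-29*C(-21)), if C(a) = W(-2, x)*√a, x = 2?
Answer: -I*√21/2436 ≈ -0.0018812*I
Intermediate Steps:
C(a) = -4*√a (C(a) = (2*(-2))*√a = -4*√a)
1/(-29*C(-21)) = 1/(-(-116)*√(-21)) = 1/(-(-116)*I*√21) = 1/(116*I*√21) = -I*√21/2436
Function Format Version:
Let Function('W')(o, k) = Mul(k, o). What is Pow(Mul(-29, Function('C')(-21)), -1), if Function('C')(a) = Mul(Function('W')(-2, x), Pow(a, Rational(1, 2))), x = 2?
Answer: Mul(Rational(-1, 2436), I, Pow(21, Rational(1, 2))) ≈ Mul(-0.0018812, I)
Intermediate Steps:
Function('C')(a) = Mul(-4, Pow(a, Rational(1, 2))) (Function('C')(a) = Mul(Mul(2, -2), Pow(a, Rational(1, 2))) = Mul(-4, Pow(a, Rational(1, 2))))
Pow(Mul(-29, Function('C')(-21)), -1) = Pow(Mul(-29, Mul(-4, Pow(-21, Rational(1, 2)))), -1) = Pow(Mul(-29, Mul(-4, Mul(I, Pow(21, Rational(1, 2))))), -1) = Pow(Mul(-29, Mul(-4, I, Pow(21, Rational(1, 2)))), -1) = Pow(Mul(116, I, Pow(21, Rational(1, 2))), -1) = Mul(Rational(-1, 2436), I, Pow(21, Rational(1, 2)))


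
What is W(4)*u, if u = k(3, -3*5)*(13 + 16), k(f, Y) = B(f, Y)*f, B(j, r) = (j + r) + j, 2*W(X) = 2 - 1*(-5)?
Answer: -5481/2 ≈ -2740.5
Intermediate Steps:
W(X) = 7/2 (W(X) = (2 - 1*(-5))/2 = (2 + 5)/2 = (1/2)*7 = 7/2)
B(j, r) = r + 2*j
k(f, Y) = f*(Y + 2*f) (k(f, Y) = (Y + 2*f)*f = f*(Y + 2*f))
u = -783 (u = (3*(-3*5 + 2*3))*(13 + 16) = (3*(-15 + 6))*29 = (3*(-9))*29 = -27*29 = -783)
W(4)*u = (7/2)*(-783) = -5481/2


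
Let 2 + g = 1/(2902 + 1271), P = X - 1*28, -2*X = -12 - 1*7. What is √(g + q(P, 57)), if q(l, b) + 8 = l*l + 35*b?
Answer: √162106281753/8346 ≈ 48.242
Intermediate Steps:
X = 19/2 (X = -(-12 - 1*7)/2 = -(-12 - 7)/2 = -½*(-19) = 19/2 ≈ 9.5000)
P = -37/2 (P = 19/2 - 1*28 = 19/2 - 28 = -37/2 ≈ -18.500)
q(l, b) = -8 + l² + 35*b (q(l, b) = -8 + (l*l + 35*b) = -8 + (l² + 35*b) = -8 + l² + 35*b)
g = -8345/4173 (g = -2 + 1/(2902 + 1271) = -2 + 1/4173 = -8345/4173 ≈ -1.9998)
√(g + q(P, 57)) = √(-8345/4173 + (-8 + (-37/2)² + 35*57)) = √(-8345/4173 + (-8 + 1369/4 + 1995)) = √(-8345/4173 + 9317/4) = √(38846461/16692) = √162106281753/8346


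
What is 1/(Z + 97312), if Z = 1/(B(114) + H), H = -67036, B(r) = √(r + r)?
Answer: 145767701650060/14184946580796169643 + 2*√57/42554839742388508929 ≈ 1.0276e-5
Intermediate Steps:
B(r) = √2*√r (B(r) = √(2*r) = √2*√r)
Z = 1/(-67036 + 2*√57) (Z = 1/(√2*√114 - 67036) = 1/(2*√57 - 67036) = 1/(-67036 + 2*√57) ≈ -1.4921e-5)
1/(Z + 97312) = 1/((-16759/1123456267 - √57/2246912534) + 97312) = 1/(109325776237545/1123456267 - √57/2246912534)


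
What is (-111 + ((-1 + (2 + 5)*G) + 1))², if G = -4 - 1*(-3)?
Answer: 13924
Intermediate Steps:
G = -1 (G = -4 + 3 = -1)
(-111 + ((-1 + (2 + 5)*G) + 1))² = (-111 + ((-1 + (2 + 5)*(-1)) + 1))² = (-111 + ((-1 + 7*(-1)) + 1))² = (-111 + ((-1 - 7) + 1))² = (-111 + (-8 + 1))² = (-111 - 7)² = (-118)² = 13924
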